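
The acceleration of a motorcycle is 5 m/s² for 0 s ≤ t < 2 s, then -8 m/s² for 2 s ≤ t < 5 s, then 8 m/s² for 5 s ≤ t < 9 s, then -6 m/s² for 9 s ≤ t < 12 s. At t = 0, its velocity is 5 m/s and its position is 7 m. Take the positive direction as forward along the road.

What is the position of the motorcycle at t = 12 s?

106 m

On each constant-a segment, Δv = aΔt and Δx = v₀Δt + ½aΔt²; chain segment to segment.
0–2 s: v starts 5 m/s; Δx = 5·2 + ½·5·2² = 20 m; v ends 15 m/s.
2–5 s: v starts 15 m/s; Δx = 15·3 + ½·-8·3² = 9 m; v ends -9 m/s.
5–9 s: v starts -9 m/s; Δx = -9·4 + ½·8·4² = 28 m; v ends 23 m/s.
9–12 s: v starts 23 m/s; Δx = 23·3 + ½·-6·3² = 42 m; v ends 5 m/s.
x(12) = 7 + Σ Δx = 106 m.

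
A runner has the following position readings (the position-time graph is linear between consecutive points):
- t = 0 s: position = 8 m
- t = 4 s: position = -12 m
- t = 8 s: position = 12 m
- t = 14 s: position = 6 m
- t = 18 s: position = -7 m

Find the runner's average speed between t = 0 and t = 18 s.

3.5 m/s

Average speed = (total path length)/(elapsed time); on a piecewise-linear x-t graph the path length is Σ|Δx|.
0–4 s: |Δx| = |-12 − 8| = 20 m
4–8 s: |Δx| = |12 − -12| = 24 m
8–14 s: |Δx| = |6 − 12| = 6 m
14–18 s: |Δx| = |-7 − 6| = 13 m
Total path = 63 m; average speed = 63/18 = 3.5 m/s.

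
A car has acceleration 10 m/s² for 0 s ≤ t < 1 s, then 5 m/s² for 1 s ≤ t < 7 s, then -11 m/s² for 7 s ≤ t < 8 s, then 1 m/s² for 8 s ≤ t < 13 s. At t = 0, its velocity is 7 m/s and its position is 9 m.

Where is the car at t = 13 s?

On each constant-a segment, Δv = aΔt and Δx = v₀Δt + ½aΔt²; chain segment to segment.
0–1 s: v starts 7 m/s; Δx = 7·1 + ½·10·1² = 12 m; v ends 17 m/s.
1–7 s: v starts 17 m/s; Δx = 17·6 + ½·5·6² = 192 m; v ends 47 m/s.
7–8 s: v starts 47 m/s; Δx = 47·1 + ½·-11·1² = 41.5 m; v ends 36 m/s.
8–13 s: v starts 36 m/s; Δx = 36·5 + ½·1·5² = 192.5 m; v ends 41 m/s.
x(13) = 9 + Σ Δx = 447 m.

447 m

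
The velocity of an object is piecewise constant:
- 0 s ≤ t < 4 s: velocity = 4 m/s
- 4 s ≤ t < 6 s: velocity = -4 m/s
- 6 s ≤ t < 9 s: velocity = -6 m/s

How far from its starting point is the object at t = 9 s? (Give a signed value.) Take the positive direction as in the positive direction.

Net displacement equals the area under the velocity-time graph (areas below the axis count negative).
0–4 s: 4 × 4 = 16 m
4–6 s: -4 × 2 = -8 m
6–9 s: -6 × 3 = -18 m
Net displacement = -10 m

-10 m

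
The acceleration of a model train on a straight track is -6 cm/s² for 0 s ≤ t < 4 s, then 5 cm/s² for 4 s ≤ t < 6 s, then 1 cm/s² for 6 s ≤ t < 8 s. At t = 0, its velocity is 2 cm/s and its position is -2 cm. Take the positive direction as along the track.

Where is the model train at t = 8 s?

-98 cm

On each constant-a segment, Δv = aΔt and Δx = v₀Δt + ½aΔt²; chain segment to segment.
0–4 s: v starts 2 cm/s; Δx = 2·4 + ½·-6·4² = -40 cm; v ends -22 cm/s.
4–6 s: v starts -22 cm/s; Δx = -22·2 + ½·5·2² = -34 cm; v ends -12 cm/s.
6–8 s: v starts -12 cm/s; Δx = -12·2 + ½·1·2² = -22 cm; v ends -10 cm/s.
x(8) = -2 + Σ Δx = -98 cm.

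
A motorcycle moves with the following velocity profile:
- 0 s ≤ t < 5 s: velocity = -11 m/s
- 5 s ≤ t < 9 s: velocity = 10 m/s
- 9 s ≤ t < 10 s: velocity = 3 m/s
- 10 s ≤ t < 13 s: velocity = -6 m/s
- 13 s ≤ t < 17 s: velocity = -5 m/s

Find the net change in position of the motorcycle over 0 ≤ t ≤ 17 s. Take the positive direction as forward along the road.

-50 m

Net displacement equals the area under the velocity-time graph (areas below the axis count negative).
0–5 s: -11 × 5 = -55 m
5–9 s: 10 × 4 = 40 m
9–10 s: 3 × 1 = 3 m
10–13 s: -6 × 3 = -18 m
13–17 s: -5 × 4 = -20 m
Net displacement = -50 m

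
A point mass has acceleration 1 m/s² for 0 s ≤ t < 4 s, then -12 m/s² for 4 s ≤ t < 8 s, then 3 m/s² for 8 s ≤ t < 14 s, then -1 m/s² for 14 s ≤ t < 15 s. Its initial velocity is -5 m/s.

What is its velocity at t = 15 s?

-32 m/s

Δv equals the area under the a-t graph; then v = v₀ + Δv.
0–4 s: 1 × 4 = 4 m/s
4–8 s: -12 × 4 = -48 m/s
8–14 s: 3 × 6 = 18 m/s
14–15 s: -1 × 1 = -1 m/s
Δv = -27 m/s, so v(15) = -5 + (-27) = -32 m/s.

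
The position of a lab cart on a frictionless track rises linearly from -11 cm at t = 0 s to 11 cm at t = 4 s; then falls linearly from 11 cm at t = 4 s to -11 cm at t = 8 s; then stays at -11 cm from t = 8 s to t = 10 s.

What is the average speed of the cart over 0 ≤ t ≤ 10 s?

4.4 cm/s

Average speed = (total path length)/(elapsed time); on a piecewise-linear x-t graph the path length is Σ|Δx|.
0–4 s: |Δx| = |11 − -11| = 22 cm
4–8 s: |Δx| = |-11 − 11| = 22 cm
8–10 s: |Δx| = |-11 − -11| = 0 cm
Total path = 44 cm; average speed = 44/10 = 4.4 cm/s.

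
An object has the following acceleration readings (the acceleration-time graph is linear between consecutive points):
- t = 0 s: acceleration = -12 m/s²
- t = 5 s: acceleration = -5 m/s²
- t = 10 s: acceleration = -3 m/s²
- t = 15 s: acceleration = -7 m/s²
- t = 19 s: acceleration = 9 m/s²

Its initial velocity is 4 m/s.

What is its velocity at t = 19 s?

-79.5 m/s

Δv equals the area under the a-t graph; then v = v₀ + Δv.
0–5 s: ½(-12 + -5)(5) = -42.5 m/s
5–10 s: ½(-5 + -3)(5) = -20 m/s
10–15 s: ½(-3 + -7)(5) = -25 m/s
15–19 s: ½(-7 + 9)(4) = 4 m/s
Δv = -83.5 m/s, so v(19) = 4 + (-83.5) = -79.5 m/s.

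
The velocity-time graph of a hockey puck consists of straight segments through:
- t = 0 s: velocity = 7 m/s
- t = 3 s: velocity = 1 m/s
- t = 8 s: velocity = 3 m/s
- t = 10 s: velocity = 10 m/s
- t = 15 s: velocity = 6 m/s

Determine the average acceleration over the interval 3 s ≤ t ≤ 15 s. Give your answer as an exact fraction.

5/12 m/s²

Average acceleration = Δv/Δt = (6 − 1)/(15 − 3) = 5/12 m/s².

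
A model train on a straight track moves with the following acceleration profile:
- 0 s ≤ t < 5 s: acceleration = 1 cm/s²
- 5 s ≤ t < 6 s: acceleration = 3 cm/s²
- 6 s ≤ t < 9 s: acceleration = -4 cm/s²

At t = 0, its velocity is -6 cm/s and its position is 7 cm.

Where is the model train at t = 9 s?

On each constant-a segment, Δv = aΔt and Δx = v₀Δt + ½aΔt²; chain segment to segment.
0–5 s: v starts -6 cm/s; Δx = -6·5 + ½·1·5² = -17.5 cm; v ends -1 cm/s.
5–6 s: v starts -1 cm/s; Δx = -1·1 + ½·3·1² = 0.5 cm; v ends 2 cm/s.
6–9 s: v starts 2 cm/s; Δx = 2·3 + ½·-4·3² = -12 cm; v ends -10 cm/s.
x(9) = 7 + Σ Δx = -22 cm.

-22 cm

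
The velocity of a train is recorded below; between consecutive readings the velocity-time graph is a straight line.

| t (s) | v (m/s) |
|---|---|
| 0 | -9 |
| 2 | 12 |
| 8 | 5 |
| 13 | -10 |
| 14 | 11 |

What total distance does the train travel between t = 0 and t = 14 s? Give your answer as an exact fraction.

Total distance travelled is ∫|v| dt — sum the magnitudes of each area piece.
0–2 s: v = 0 at t = 6/7 s; triangle areas 27/7 + 48/7 = 75/7 m
2–8 s: |½(12 + 5)(6)| = 51 m
8–13 s: v = 0 at t = 29/3 s; triangle areas 25/6 + 50/3 = 125/6 m
13–14 s: v = 0 at t = 283/21 s; triangle areas 50/21 + 121/42 = 221/42 m
Total distance = 1844/21 m

1844/21 m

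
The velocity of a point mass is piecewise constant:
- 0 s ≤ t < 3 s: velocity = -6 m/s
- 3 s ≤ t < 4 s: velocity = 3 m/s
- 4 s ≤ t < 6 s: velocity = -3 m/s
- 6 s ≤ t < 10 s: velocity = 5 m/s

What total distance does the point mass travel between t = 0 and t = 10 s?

47 m

Distance (not displacement) is the total path length: add the absolute areas under v-t.
0–3 s: |-6| × 3 = 18 m
3–4 s: |3| × 1 = 3 m
4–6 s: |-3| × 2 = 6 m
6–10 s: |5| × 4 = 20 m
Total distance = 47 m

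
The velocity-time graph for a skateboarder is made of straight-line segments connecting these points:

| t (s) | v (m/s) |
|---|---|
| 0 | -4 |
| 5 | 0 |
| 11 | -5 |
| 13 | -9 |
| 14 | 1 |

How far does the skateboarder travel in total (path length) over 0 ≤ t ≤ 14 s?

Total distance travelled is ∫|v| dt — sum the magnitudes of each area piece.
0–5 s: |½(-4 + 0)(5)| = 10 m
5–11 s: |½(0 + -5)(6)| = 15 m
11–13 s: |½(-5 + -9)(2)| = 14 m
13–14 s: v = 0 at t = 13.9 s; triangle areas 4.05 + 0.05 = 4.1 m
Total distance = 43.1 m

43.1 m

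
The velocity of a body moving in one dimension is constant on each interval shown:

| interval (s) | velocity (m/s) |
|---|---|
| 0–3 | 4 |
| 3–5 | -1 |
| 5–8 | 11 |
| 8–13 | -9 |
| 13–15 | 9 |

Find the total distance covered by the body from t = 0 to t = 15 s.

Distance (not displacement) is the total path length: add the absolute areas under v-t.
0–3 s: |4| × 3 = 12 m
3–5 s: |-1| × 2 = 2 m
5–8 s: |11| × 3 = 33 m
8–13 s: |-9| × 5 = 45 m
13–15 s: |9| × 2 = 18 m
Total distance = 110 m

110 m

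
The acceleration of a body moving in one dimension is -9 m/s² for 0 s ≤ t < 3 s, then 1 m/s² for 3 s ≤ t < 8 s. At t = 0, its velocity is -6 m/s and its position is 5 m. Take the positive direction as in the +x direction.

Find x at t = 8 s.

On each constant-a segment, Δv = aΔt and Δx = v₀Δt + ½aΔt²; chain segment to segment.
0–3 s: v starts -6 m/s; Δx = -6·3 + ½·-9·3² = -58.5 m; v ends -33 m/s.
3–8 s: v starts -33 m/s; Δx = -33·5 + ½·1·5² = -152.5 m; v ends -28 m/s.
x(8) = 5 + Σ Δx = -206 m.

-206 m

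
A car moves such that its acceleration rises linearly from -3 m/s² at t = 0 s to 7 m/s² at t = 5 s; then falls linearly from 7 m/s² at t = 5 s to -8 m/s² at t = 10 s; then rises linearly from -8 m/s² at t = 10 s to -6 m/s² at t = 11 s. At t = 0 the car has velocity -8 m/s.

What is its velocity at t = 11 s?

Δv equals the area under the a-t graph; then v = v₀ + Δv.
0–5 s: ½(-3 + 7)(5) = 10 m/s
5–10 s: ½(7 + -8)(5) = -2.5 m/s
10–11 s: ½(-8 + -6)(1) = -7 m/s
Δv = 0.5 m/s, so v(11) = -8 + (0.5) = -7.5 m/s.

-7.5 m/s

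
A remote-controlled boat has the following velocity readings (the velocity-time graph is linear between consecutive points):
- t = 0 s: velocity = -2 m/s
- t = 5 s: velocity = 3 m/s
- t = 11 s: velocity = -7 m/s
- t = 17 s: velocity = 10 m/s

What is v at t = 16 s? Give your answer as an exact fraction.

On 11–17 s the graph is linear from -7 to 10 m/s: v(16) = -7 + (10 − -7)·(16 − 11)/(17 − 11) = 43/6 m/s.

43/6 m/s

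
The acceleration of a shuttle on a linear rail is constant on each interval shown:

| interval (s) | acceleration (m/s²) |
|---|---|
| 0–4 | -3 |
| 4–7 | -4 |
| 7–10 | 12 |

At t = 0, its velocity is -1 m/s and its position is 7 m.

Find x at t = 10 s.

On each constant-a segment, Δv = aΔt and Δx = v₀Δt + ½aΔt²; chain segment to segment.
0–4 s: v starts -1 m/s; Δx = -1·4 + ½·-3·4² = -28 m; v ends -13 m/s.
4–7 s: v starts -13 m/s; Δx = -13·3 + ½·-4·3² = -57 m; v ends -25 m/s.
7–10 s: v starts -25 m/s; Δx = -25·3 + ½·12·3² = -21 m; v ends 11 m/s.
x(10) = 7 + Σ Δx = -99 m.

-99 m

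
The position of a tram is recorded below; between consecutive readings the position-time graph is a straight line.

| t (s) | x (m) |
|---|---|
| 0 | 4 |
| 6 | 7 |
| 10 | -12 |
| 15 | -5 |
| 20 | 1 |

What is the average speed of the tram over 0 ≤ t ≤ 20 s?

Average speed = (total path length)/(elapsed time); on a piecewise-linear x-t graph the path length is Σ|Δx|.
0–6 s: |Δx| = |7 − 4| = 3 m
6–10 s: |Δx| = |-12 − 7| = 19 m
10–15 s: |Δx| = |-5 − -12| = 7 m
15–20 s: |Δx| = |1 − -5| = 6 m
Total path = 35 m; average speed = 35/20 = 1.75 m/s.

1.75 m/s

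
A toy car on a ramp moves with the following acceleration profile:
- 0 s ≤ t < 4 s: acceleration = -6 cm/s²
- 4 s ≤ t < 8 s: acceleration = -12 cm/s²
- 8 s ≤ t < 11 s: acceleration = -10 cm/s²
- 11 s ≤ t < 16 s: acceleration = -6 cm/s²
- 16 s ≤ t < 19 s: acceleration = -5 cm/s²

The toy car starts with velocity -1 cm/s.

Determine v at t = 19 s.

-148 cm/s

Δv equals the area under the a-t graph; then v = v₀ + Δv.
0–4 s: -6 × 4 = -24 cm/s
4–8 s: -12 × 4 = -48 cm/s
8–11 s: -10 × 3 = -30 cm/s
11–16 s: -6 × 5 = -30 cm/s
16–19 s: -5 × 3 = -15 cm/s
Δv = -147 cm/s, so v(19) = -1 + (-147) = -148 cm/s.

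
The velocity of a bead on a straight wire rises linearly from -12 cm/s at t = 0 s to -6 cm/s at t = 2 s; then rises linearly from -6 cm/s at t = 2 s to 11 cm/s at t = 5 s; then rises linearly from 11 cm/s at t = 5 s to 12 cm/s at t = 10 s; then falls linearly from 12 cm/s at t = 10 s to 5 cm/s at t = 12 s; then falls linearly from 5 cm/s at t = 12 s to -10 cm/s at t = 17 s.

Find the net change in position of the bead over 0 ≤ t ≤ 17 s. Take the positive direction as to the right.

51.5 cm

Displacement is the signed area under the v-t curve.
0–2 s: ½(-12 + -6)(2) = -18 cm
2–5 s: ½(-6 + 11)(3) = 7.5 cm
5–10 s: ½(11 + 12)(5) = 57.5 cm
10–12 s: ½(12 + 5)(2) = 17 cm
12–17 s: ½(5 + -10)(5) = -12.5 cm
Net displacement = 51.5 cm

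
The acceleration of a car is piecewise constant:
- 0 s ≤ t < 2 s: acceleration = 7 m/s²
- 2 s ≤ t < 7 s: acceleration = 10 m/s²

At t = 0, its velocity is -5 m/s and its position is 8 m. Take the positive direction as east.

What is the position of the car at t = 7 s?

On each constant-a segment, Δv = aΔt and Δx = v₀Δt + ½aΔt²; chain segment to segment.
0–2 s: v starts -5 m/s; Δx = -5·2 + ½·7·2² = 4 m; v ends 9 m/s.
2–7 s: v starts 9 m/s; Δx = 9·5 + ½·10·5² = 170 m; v ends 59 m/s.
x(7) = 8 + Σ Δx = 182 m.

182 m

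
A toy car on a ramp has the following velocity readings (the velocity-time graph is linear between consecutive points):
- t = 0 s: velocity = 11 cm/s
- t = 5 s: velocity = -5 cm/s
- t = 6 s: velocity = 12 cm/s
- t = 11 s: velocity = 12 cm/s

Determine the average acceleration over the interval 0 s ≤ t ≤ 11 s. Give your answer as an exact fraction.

1/11 cm/s²

Average acceleration = Δv/Δt = (12 − 11)/(11 − 0) = 1/11 cm/s².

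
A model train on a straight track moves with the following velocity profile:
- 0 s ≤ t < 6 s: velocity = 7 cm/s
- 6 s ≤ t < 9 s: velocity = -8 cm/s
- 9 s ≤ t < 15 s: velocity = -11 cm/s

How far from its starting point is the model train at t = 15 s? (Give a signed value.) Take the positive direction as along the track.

Net displacement equals the area under the velocity-time graph (areas below the axis count negative).
0–6 s: 7 × 6 = 42 cm
6–9 s: -8 × 3 = -24 cm
9–15 s: -11 × 6 = -66 cm
Net displacement = -48 cm

-48 cm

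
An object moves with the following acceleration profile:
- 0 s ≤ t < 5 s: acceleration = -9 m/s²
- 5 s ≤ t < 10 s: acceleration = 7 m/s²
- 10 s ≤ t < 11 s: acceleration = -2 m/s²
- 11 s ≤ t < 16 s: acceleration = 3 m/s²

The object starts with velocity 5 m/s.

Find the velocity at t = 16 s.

Δv equals the area under the a-t graph; then v = v₀ + Δv.
0–5 s: -9 × 5 = -45 m/s
5–10 s: 7 × 5 = 35 m/s
10–11 s: -2 × 1 = -2 m/s
11–16 s: 3 × 5 = 15 m/s
Δv = 3 m/s, so v(16) = 5 + (3) = 8 m/s.

8 m/s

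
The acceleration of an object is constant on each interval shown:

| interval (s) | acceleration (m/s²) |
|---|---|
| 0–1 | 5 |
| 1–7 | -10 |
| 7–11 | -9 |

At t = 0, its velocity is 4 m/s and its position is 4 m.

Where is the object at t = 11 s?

-391.5 m

On each constant-a segment, Δv = aΔt and Δx = v₀Δt + ½aΔt²; chain segment to segment.
0–1 s: v starts 4 m/s; Δx = 4·1 + ½·5·1² = 6.5 m; v ends 9 m/s.
1–7 s: v starts 9 m/s; Δx = 9·6 + ½·-10·6² = -126 m; v ends -51 m/s.
7–11 s: v starts -51 m/s; Δx = -51·4 + ½·-9·4² = -276 m; v ends -87 m/s.
x(11) = 4 + Σ Δx = -391.5 m.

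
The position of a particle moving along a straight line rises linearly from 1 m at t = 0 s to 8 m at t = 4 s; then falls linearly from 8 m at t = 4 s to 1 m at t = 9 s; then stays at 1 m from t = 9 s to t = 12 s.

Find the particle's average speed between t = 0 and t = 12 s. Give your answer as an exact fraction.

Average speed = (total path length)/(elapsed time); on a piecewise-linear x-t graph the path length is Σ|Δx|.
0–4 s: |Δx| = |8 − 1| = 7 m
4–9 s: |Δx| = |1 − 8| = 7 m
9–12 s: |Δx| = |1 − 1| = 0 m
Total path = 14 m; average speed = 14/12 = 7/6 m/s.

7/6 m/s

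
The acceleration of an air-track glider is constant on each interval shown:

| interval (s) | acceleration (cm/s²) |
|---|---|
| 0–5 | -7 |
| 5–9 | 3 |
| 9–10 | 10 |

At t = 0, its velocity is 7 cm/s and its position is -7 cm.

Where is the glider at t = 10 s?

-158.5 cm

On each constant-a segment, Δv = aΔt and Δx = v₀Δt + ½aΔt²; chain segment to segment.
0–5 s: v starts 7 cm/s; Δx = 7·5 + ½·-7·5² = -52.5 cm; v ends -28 cm/s.
5–9 s: v starts -28 cm/s; Δx = -28·4 + ½·3·4² = -88 cm; v ends -16 cm/s.
9–10 s: v starts -16 cm/s; Δx = -16·1 + ½·10·1² = -11 cm; v ends -6 cm/s.
x(10) = -7 + Σ Δx = -158.5 cm.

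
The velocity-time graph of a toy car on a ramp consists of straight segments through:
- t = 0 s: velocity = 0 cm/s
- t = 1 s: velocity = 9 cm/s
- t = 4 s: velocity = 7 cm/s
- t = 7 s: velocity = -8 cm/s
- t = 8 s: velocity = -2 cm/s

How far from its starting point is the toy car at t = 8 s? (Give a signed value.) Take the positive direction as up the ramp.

22 cm

Net displacement equals the area under the velocity-time graph (areas below the axis count negative).
0–1 s: ½(0 + 9)(1) = 4.5 cm
1–4 s: ½(9 + 7)(3) = 24 cm
4–7 s: ½(7 + -8)(3) = -1.5 cm
7–8 s: ½(-8 + -2)(1) = -5 cm
Net displacement = 22 cm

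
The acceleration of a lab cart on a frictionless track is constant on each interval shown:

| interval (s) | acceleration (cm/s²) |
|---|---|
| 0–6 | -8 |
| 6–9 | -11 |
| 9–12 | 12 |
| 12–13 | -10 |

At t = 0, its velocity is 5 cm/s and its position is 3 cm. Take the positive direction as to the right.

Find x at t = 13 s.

-508.5 cm

On each constant-a segment, Δv = aΔt and Δx = v₀Δt + ½aΔt²; chain segment to segment.
0–6 s: v starts 5 cm/s; Δx = 5·6 + ½·-8·6² = -114 cm; v ends -43 cm/s.
6–9 s: v starts -43 cm/s; Δx = -43·3 + ½·-11·3² = -178.5 cm; v ends -76 cm/s.
9–12 s: v starts -76 cm/s; Δx = -76·3 + ½·12·3² = -174 cm; v ends -40 cm/s.
12–13 s: v starts -40 cm/s; Δx = -40·1 + ½·-10·1² = -45 cm; v ends -50 cm/s.
x(13) = 3 + Σ Δx = -508.5 cm.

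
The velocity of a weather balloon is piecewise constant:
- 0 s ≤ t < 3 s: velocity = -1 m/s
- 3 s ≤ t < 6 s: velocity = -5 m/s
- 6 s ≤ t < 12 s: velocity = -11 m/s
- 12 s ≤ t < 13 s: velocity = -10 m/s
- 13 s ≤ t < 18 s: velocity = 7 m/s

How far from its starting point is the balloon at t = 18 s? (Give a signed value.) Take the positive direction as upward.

Displacement is the signed area under the v-t curve.
0–3 s: -1 × 3 = -3 m
3–6 s: -5 × 3 = -15 m
6–12 s: -11 × 6 = -66 m
12–13 s: -10 × 1 = -10 m
13–18 s: 7 × 5 = 35 m
Net displacement = -59 m

-59 m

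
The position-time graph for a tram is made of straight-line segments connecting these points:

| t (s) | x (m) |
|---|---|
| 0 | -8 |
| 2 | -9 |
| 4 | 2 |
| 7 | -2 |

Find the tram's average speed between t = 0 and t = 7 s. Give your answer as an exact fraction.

16/7 m/s

Average speed = (total path length)/(elapsed time); on a piecewise-linear x-t graph the path length is Σ|Δx|.
0–2 s: |Δx| = |-9 − -8| = 1 m
2–4 s: |Δx| = |2 − -9| = 11 m
4–7 s: |Δx| = |-2 − 2| = 4 m
Total path = 16 m; average speed = 16/7 = 16/7 m/s.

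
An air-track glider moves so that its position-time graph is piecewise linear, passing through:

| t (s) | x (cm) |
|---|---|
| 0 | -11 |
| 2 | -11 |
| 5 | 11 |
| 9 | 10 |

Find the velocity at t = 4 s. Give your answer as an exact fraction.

22/3 cm/s

Velocity is the slope of the x-t graph on 2–5 s: (11 − -11)/(5 − 2) = 22/3 cm/s.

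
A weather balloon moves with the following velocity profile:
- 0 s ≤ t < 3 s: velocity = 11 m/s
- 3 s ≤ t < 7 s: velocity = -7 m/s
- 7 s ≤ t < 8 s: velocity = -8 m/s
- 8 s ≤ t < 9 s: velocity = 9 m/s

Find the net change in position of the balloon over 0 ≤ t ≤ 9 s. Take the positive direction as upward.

6 m

Net displacement equals the area under the velocity-time graph (areas below the axis count negative).
0–3 s: 11 × 3 = 33 m
3–7 s: -7 × 4 = -28 m
7–8 s: -8 × 1 = -8 m
8–9 s: 9 × 1 = 9 m
Net displacement = 6 m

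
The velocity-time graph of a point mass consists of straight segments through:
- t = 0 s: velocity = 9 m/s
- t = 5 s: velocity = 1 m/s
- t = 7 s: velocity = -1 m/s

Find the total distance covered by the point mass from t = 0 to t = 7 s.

26 m

Distance (not displacement) is the total path length: add the absolute areas under v-t.
0–5 s: |½(9 + 1)(5)| = 25 m
5–7 s: v = 0 at t = 6 s; triangle areas 0.5 + 0.5 = 1 m
Total distance = 26 m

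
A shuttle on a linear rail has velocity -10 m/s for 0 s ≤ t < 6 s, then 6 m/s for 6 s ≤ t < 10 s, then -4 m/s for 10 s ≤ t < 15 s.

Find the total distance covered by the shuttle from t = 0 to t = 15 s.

104 m

Distance (not displacement) is the total path length: add the absolute areas under v-t.
0–6 s: |-10| × 6 = 60 m
6–10 s: |6| × 4 = 24 m
10–15 s: |-4| × 5 = 20 m
Total distance = 104 m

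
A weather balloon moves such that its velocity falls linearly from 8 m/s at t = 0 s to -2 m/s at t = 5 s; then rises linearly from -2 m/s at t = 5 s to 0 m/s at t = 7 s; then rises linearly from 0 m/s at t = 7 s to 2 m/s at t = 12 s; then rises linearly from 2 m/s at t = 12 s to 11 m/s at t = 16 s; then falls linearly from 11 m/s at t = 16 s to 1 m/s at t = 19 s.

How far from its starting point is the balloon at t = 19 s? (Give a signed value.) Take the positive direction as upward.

62 m

Net displacement equals the area under the velocity-time graph (areas below the axis count negative).
0–5 s: ½(8 + -2)(5) = 15 m
5–7 s: ½(-2 + 0)(2) = -2 m
7–12 s: ½(0 + 2)(5) = 5 m
12–16 s: ½(2 + 11)(4) = 26 m
16–19 s: ½(11 + 1)(3) = 18 m
Net displacement = 62 m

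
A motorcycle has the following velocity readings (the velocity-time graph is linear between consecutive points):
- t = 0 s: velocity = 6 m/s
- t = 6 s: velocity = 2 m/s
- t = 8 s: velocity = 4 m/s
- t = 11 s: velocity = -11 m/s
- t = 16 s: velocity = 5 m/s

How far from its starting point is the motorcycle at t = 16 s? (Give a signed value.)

Net displacement equals the area under the velocity-time graph (areas below the axis count negative).
0–6 s: ½(6 + 2)(6) = 24 m
6–8 s: ½(2 + 4)(2) = 6 m
8–11 s: ½(4 + -11)(3) = -10.5 m
11–16 s: ½(-11 + 5)(5) = -15 m
Net displacement = 4.5 m

4.5 m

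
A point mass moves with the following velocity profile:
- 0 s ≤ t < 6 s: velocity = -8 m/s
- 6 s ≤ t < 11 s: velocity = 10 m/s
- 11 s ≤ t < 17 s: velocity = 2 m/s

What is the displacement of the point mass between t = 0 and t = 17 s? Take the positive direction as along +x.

14 m

Displacement is the signed area under the v-t curve.
0–6 s: -8 × 6 = -48 m
6–11 s: 10 × 5 = 50 m
11–17 s: 2 × 6 = 12 m
Net displacement = 14 m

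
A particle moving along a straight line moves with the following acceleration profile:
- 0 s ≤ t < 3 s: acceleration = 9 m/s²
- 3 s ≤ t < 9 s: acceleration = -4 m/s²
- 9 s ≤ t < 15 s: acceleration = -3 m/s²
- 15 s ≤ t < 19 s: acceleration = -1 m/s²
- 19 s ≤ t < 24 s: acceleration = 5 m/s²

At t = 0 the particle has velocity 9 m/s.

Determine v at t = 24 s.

Δv equals the area under the a-t graph; then v = v₀ + Δv.
0–3 s: 9 × 3 = 27 m/s
3–9 s: -4 × 6 = -24 m/s
9–15 s: -3 × 6 = -18 m/s
15–19 s: -1 × 4 = -4 m/s
19–24 s: 5 × 5 = 25 m/s
Δv = 6 m/s, so v(24) = 9 + (6) = 15 m/s.

15 m/s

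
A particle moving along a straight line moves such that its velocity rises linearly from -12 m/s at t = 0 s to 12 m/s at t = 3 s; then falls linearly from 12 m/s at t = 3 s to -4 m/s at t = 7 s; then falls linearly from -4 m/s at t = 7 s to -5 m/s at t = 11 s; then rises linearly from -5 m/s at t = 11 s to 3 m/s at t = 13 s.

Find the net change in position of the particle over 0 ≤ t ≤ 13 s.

Displacement is the signed area under the v-t curve.
0–3 s: ½(-12 + 12)(3) = 0 m
3–7 s: ½(12 + -4)(4) = 16 m
7–11 s: ½(-4 + -5)(4) = -18 m
11–13 s: ½(-5 + 3)(2) = -2 m
Net displacement = -4 m

-4 m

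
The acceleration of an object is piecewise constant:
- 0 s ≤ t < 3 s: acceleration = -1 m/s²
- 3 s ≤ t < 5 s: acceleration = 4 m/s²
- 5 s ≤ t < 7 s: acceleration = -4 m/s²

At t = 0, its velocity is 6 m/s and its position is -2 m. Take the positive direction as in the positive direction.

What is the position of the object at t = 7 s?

On each constant-a segment, Δv = aΔt and Δx = v₀Δt + ½aΔt²; chain segment to segment.
0–3 s: v starts 6 m/s; Δx = 6·3 + ½·-1·3² = 13.5 m; v ends 3 m/s.
3–5 s: v starts 3 m/s; Δx = 3·2 + ½·4·2² = 14 m; v ends 11 m/s.
5–7 s: v starts 11 m/s; Δx = 11·2 + ½·-4·2² = 14 m; v ends 3 m/s.
x(7) = -2 + Σ Δx = 39.5 m.

39.5 m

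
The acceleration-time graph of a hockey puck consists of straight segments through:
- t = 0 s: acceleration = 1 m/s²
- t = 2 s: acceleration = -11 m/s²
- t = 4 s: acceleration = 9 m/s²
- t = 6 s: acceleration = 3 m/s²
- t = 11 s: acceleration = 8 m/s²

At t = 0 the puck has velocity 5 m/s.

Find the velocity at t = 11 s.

32.5 m/s

Δv equals the area under the a-t graph; then v = v₀ + Δv.
0–2 s: ½(1 + -11)(2) = -10 m/s
2–4 s: ½(-11 + 9)(2) = -2 m/s
4–6 s: ½(9 + 3)(2) = 12 m/s
6–11 s: ½(3 + 8)(5) = 27.5 m/s
Δv = 27.5 m/s, so v(11) = 5 + (27.5) = 32.5 m/s.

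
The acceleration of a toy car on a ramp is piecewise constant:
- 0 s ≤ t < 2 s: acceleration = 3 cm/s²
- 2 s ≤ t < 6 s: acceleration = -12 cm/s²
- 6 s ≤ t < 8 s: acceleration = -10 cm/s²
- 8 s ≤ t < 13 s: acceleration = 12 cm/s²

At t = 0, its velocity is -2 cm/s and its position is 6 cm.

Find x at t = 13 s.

On each constant-a segment, Δv = aΔt and Δx = v₀Δt + ½aΔt²; chain segment to segment.
0–2 s: v starts -2 cm/s; Δx = -2·2 + ½·3·2² = 2 cm; v ends 4 cm/s.
2–6 s: v starts 4 cm/s; Δx = 4·4 + ½·-12·4² = -80 cm; v ends -44 cm/s.
6–8 s: v starts -44 cm/s; Δx = -44·2 + ½·-10·2² = -108 cm; v ends -64 cm/s.
8–13 s: v starts -64 cm/s; Δx = -64·5 + ½·12·5² = -170 cm; v ends -4 cm/s.
x(13) = 6 + Σ Δx = -350 cm.

-350 cm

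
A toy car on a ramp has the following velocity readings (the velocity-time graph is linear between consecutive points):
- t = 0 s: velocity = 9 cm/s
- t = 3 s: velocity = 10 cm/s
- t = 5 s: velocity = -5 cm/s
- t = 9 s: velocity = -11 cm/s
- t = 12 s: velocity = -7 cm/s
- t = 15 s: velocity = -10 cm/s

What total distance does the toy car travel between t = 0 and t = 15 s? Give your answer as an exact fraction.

364/3 cm

Total distance travelled is ∫|v| dt — sum the magnitudes of each area piece.
0–3 s: |½(9 + 10)(3)| = 28.5 cm
3–5 s: v = 0 at t = 13/3 s; triangle areas 20/3 + 5/3 = 25/3 cm
5–9 s: |½(-5 + -11)(4)| = 32 cm
9–12 s: |½(-11 + -7)(3)| = 27 cm
12–15 s: |½(-7 + -10)(3)| = 25.5 cm
Total distance = 364/3 cm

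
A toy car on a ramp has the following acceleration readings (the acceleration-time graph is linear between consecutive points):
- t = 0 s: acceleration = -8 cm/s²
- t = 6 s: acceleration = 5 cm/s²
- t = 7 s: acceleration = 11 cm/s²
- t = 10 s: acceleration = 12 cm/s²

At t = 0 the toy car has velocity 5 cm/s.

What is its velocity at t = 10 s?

38.5 cm/s

Δv equals the area under the a-t graph; then v = v₀ + Δv.
0–6 s: ½(-8 + 5)(6) = -9 cm/s
6–7 s: ½(5 + 11)(1) = 8 cm/s
7–10 s: ½(11 + 12)(3) = 34.5 cm/s
Δv = 33.5 cm/s, so v(10) = 5 + (33.5) = 38.5 cm/s.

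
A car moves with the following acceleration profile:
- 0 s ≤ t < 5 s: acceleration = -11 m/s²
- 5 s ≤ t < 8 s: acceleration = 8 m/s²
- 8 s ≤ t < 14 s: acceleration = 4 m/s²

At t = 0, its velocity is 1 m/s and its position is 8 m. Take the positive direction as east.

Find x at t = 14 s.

On each constant-a segment, Δv = aΔt and Δx = v₀Δt + ½aΔt²; chain segment to segment.
0–5 s: v starts 1 m/s; Δx = 1·5 + ½·-11·5² = -132.5 m; v ends -54 m/s.
5–8 s: v starts -54 m/s; Δx = -54·3 + ½·8·3² = -126 m; v ends -30 m/s.
8–14 s: v starts -30 m/s; Δx = -30·6 + ½·4·6² = -108 m; v ends -6 m/s.
x(14) = 8 + Σ Δx = -358.5 m.

-358.5 m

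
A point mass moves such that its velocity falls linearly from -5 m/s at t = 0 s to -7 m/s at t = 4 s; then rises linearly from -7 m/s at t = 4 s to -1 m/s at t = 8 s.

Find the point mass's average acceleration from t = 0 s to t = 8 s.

0.5 m/s²

Average acceleration = Δv/Δt = (-1 − -5)/(8 − 0) = 0.5 m/s².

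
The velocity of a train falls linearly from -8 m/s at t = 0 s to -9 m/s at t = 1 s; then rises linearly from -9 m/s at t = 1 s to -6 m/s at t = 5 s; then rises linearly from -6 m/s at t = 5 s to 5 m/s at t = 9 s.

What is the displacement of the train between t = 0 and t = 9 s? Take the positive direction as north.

-40.5 m

Displacement is the signed area under the v-t curve.
0–1 s: ½(-8 + -9)(1) = -8.5 m
1–5 s: ½(-9 + -6)(4) = -30 m
5–9 s: ½(-6 + 5)(4) = -2 m
Net displacement = -40.5 m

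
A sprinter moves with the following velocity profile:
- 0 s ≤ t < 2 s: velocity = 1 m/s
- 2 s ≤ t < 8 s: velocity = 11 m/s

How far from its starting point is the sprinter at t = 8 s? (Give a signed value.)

68 m

Net displacement equals the area under the velocity-time graph (areas below the axis count negative).
0–2 s: 1 × 2 = 2 m
2–8 s: 11 × 6 = 66 m
Net displacement = 68 m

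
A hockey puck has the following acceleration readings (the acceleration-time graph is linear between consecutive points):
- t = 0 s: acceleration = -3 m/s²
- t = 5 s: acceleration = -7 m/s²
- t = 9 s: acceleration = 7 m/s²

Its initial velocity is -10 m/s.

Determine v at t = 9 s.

-35 m/s

Δv equals the area under the a-t graph; then v = v₀ + Δv.
0–5 s: ½(-3 + -7)(5) = -25 m/s
5–9 s: ½(-7 + 7)(4) = 0 m/s
Δv = -25 m/s, so v(9) = -10 + (-25) = -35 m/s.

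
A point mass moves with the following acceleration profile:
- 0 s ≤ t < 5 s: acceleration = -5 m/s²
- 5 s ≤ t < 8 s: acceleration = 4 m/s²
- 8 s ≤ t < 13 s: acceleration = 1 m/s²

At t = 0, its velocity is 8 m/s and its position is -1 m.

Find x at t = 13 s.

-69 m

On each constant-a segment, Δv = aΔt and Δx = v₀Δt + ½aΔt²; chain segment to segment.
0–5 s: v starts 8 m/s; Δx = 8·5 + ½·-5·5² = -22.5 m; v ends -17 m/s.
5–8 s: v starts -17 m/s; Δx = -17·3 + ½·4·3² = -33 m; v ends -5 m/s.
8–13 s: v starts -5 m/s; Δx = -5·5 + ½·1·5² = -12.5 m; v ends 0 m/s.
x(13) = -1 + Σ Δx = -69 m.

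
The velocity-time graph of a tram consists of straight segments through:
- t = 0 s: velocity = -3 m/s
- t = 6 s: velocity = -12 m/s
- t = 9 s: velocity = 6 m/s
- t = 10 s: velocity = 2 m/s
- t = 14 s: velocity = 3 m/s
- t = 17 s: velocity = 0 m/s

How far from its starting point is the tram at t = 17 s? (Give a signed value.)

Net displacement equals the area under the velocity-time graph (areas below the axis count negative).
0–6 s: ½(-3 + -12)(6) = -45 m
6–9 s: ½(-12 + 6)(3) = -9 m
9–10 s: ½(6 + 2)(1) = 4 m
10–14 s: ½(2 + 3)(4) = 10 m
14–17 s: ½(3 + 0)(3) = 4.5 m
Net displacement = -35.5 m

-35.5 m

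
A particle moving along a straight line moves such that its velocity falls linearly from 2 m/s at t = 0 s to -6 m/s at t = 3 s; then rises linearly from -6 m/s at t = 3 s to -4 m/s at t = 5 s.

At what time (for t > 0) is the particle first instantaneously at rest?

v changes sign on 0–3 s (from 2 to -6); the graph is linear there, so v = 0 at t = 0 + (-2)·(3 − 0)/(-6 − 2) = 0.75 s.

t = 0.75 s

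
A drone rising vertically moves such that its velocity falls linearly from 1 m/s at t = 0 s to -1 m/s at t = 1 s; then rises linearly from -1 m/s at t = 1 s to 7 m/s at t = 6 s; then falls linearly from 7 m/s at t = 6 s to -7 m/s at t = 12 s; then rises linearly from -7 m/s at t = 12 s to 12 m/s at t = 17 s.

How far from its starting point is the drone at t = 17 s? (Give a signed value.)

27.5 m

Displacement is the signed area under the v-t curve.
0–1 s: ½(1 + -1)(1) = 0 m
1–6 s: ½(-1 + 7)(5) = 15 m
6–12 s: ½(7 + -7)(6) = 0 m
12–17 s: ½(-7 + 12)(5) = 12.5 m
Net displacement = 27.5 m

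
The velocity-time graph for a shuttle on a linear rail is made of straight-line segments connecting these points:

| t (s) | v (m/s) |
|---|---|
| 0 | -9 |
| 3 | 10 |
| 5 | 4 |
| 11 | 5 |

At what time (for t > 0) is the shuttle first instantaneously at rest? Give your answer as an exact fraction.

t = 27/19 s

v changes sign on 0–3 s (from -9 to 10); the graph is linear there, so v = 0 at t = 0 + (9)·(3 − 0)/(10 − -9) = 27/19 s.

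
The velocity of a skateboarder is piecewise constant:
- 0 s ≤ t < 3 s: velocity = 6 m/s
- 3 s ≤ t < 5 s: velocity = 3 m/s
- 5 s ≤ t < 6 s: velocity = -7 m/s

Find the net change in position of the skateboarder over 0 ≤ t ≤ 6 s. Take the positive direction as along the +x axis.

Net displacement equals the area under the velocity-time graph (areas below the axis count negative).
0–3 s: 6 × 3 = 18 m
3–5 s: 3 × 2 = 6 m
5–6 s: -7 × 1 = -7 m
Net displacement = 17 m

17 m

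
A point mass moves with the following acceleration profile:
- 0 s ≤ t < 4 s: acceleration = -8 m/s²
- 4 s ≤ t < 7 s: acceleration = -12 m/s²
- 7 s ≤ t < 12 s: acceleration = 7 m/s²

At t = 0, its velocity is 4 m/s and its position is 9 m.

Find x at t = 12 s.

-409.5 m

On each constant-a segment, Δv = aΔt and Δx = v₀Δt + ½aΔt²; chain segment to segment.
0–4 s: v starts 4 m/s; Δx = 4·4 + ½·-8·4² = -48 m; v ends -28 m/s.
4–7 s: v starts -28 m/s; Δx = -28·3 + ½·-12·3² = -138 m; v ends -64 m/s.
7–12 s: v starts -64 m/s; Δx = -64·5 + ½·7·5² = -232.5 m; v ends -29 m/s.
x(12) = 9 + Σ Δx = -409.5 m.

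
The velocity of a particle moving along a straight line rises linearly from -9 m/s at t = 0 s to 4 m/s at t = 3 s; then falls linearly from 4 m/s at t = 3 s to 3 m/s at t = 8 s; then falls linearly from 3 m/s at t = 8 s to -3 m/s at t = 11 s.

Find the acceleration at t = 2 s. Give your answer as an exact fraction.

Acceleration is the slope of the v-t graph on 0–3 s: (4 − -9)/(3 − 0) = 13/3 m/s².

13/3 m/s²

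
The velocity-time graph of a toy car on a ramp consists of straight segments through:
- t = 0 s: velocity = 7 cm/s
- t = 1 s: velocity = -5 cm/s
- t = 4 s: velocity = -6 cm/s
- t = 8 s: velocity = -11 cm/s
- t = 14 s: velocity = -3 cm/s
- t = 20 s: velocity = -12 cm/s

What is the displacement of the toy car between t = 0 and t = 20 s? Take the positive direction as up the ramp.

-136.5 cm

Net displacement equals the area under the velocity-time graph (areas below the axis count negative).
0–1 s: ½(7 + -5)(1) = 1 cm
1–4 s: ½(-5 + -6)(3) = -16.5 cm
4–8 s: ½(-6 + -11)(4) = -34 cm
8–14 s: ½(-11 + -3)(6) = -42 cm
14–20 s: ½(-3 + -12)(6) = -45 cm
Net displacement = -136.5 cm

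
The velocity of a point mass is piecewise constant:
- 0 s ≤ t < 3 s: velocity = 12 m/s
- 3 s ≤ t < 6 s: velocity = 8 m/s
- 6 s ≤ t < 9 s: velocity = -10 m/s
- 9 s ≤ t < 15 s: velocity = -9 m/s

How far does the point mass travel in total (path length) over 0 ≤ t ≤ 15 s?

Total distance travelled is ∫|v| dt — sum the magnitudes of each area piece.
0–3 s: |12| × 3 = 36 m
3–6 s: |8| × 3 = 24 m
6–9 s: |-10| × 3 = 30 m
9–15 s: |-9| × 6 = 54 m
Total distance = 144 m

144 m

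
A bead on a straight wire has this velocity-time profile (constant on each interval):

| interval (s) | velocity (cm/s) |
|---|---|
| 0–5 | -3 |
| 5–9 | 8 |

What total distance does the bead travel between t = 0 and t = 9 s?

47 cm

Distance (not displacement) is the total path length: add the absolute areas under v-t.
0–5 s: |-3| × 5 = 15 cm
5–9 s: |8| × 4 = 32 cm
Total distance = 47 cm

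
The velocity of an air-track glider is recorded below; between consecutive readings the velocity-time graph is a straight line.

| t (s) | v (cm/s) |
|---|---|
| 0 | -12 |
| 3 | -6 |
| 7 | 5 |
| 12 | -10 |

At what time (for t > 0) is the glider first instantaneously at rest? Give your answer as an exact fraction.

t = 57/11 s

v changes sign on 3–7 s (from -6 to 5); the graph is linear there, so v = 0 at t = 3 + (6)·(7 − 3)/(5 − -6) = 57/11 s.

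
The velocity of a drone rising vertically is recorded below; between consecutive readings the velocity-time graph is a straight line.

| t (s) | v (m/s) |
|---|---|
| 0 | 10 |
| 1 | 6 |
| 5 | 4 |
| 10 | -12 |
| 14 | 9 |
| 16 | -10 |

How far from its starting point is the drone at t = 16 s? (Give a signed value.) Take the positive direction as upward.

1 m

Net displacement equals the area under the velocity-time graph (areas below the axis count negative).
0–1 s: ½(10 + 6)(1) = 8 m
1–5 s: ½(6 + 4)(4) = 20 m
5–10 s: ½(4 + -12)(5) = -20 m
10–14 s: ½(-12 + 9)(4) = -6 m
14–16 s: ½(9 + -10)(2) = -1 m
Net displacement = 1 m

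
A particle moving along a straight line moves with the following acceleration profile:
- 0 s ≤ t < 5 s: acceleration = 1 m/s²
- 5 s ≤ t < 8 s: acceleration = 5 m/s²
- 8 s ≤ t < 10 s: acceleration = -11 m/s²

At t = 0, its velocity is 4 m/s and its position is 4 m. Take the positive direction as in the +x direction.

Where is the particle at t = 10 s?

On each constant-a segment, Δv = aΔt and Δx = v₀Δt + ½aΔt²; chain segment to segment.
0–5 s: v starts 4 m/s; Δx = 4·5 + ½·1·5² = 32.5 m; v ends 9 m/s.
5–8 s: v starts 9 m/s; Δx = 9·3 + ½·5·3² = 49.5 m; v ends 24 m/s.
8–10 s: v starts 24 m/s; Δx = 24·2 + ½·-11·2² = 26 m; v ends 2 m/s.
x(10) = 4 + Σ Δx = 112 m.

112 m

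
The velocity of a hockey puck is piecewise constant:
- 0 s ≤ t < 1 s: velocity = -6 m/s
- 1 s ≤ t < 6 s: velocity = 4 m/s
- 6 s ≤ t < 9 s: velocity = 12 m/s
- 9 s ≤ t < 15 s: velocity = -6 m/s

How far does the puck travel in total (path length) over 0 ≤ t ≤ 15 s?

98 m

Total distance travelled is ∫|v| dt — sum the magnitudes of each area piece.
0–1 s: |-6| × 1 = 6 m
1–6 s: |4| × 5 = 20 m
6–9 s: |12| × 3 = 36 m
9–15 s: |-6| × 6 = 36 m
Total distance = 98 m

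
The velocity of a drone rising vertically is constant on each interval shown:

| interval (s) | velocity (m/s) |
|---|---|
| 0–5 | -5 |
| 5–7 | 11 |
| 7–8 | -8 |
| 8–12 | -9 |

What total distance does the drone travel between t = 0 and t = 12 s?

Total distance travelled is ∫|v| dt — sum the magnitudes of each area piece.
0–5 s: |-5| × 5 = 25 m
5–7 s: |11| × 2 = 22 m
7–8 s: |-8| × 1 = 8 m
8–12 s: |-9| × 4 = 36 m
Total distance = 91 m

91 m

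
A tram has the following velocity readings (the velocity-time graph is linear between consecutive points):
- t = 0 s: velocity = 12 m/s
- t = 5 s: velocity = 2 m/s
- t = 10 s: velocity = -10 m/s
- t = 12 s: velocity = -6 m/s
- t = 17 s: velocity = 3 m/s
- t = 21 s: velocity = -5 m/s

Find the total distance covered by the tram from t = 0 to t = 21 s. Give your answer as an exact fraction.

281/3 m

Distance (not displacement) is the total path length: add the absolute areas under v-t.
0–5 s: |½(12 + 2)(5)| = 35 m
5–10 s: v = 0 at t = 35/6 s; triangle areas 5/6 + 125/6 = 65/3 m
10–12 s: |½(-10 + -6)(2)| = 16 m
12–17 s: v = 0 at t = 46/3 s; triangle areas 10 + 2.5 = 12.5 m
17–21 s: v = 0 at t = 18.5 s; triangle areas 2.25 + 6.25 = 8.5 m
Total distance = 281/3 m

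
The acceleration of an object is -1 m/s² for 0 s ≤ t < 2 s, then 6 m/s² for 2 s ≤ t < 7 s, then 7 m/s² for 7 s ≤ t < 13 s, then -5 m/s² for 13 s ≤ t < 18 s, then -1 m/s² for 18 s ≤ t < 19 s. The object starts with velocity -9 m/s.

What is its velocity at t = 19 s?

Δv equals the area under the a-t graph; then v = v₀ + Δv.
0–2 s: -1 × 2 = -2 m/s
2–7 s: 6 × 5 = 30 m/s
7–13 s: 7 × 6 = 42 m/s
13–18 s: -5 × 5 = -25 m/s
18–19 s: -1 × 1 = -1 m/s
Δv = 44 m/s, so v(19) = -9 + (44) = 35 m/s.

35 m/s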